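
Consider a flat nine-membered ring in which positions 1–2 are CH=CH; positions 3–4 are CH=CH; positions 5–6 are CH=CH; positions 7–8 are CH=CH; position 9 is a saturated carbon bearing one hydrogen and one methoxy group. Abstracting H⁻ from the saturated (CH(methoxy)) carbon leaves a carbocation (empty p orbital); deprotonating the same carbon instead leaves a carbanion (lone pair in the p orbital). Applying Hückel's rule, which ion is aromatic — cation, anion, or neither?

The anion

In both ions every ring atom is sp² and contributes a p orbital, so both rings are fully conjugated.
Cation: 4 × 2 + 0 = 8 π electrons → 4(2), antiaromatic.
Anion: 4 × 2 + 2 = 10 π electrons → 4(2)+2, aromatic.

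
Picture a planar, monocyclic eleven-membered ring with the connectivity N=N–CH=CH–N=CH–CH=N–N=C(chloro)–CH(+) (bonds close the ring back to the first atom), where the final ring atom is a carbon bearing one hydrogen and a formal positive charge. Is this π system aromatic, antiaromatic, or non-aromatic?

Aromatic

Check conjugation: each doubly-bonded ring atom is sp² with one p-orbital electron; each =N– nitrogen is pyridine-type (lone pair in the sp² plane, one electron in the p orbital); the carbocation has an empty p orbital — every position has a p orbital, so the cyclic π system is continuous.
Tallying contributions gives 5 × 2 = 10 from the double-bond units + 0 from the CH(+) atom = 10.
That gives a 4n+2 count (10, n = 2).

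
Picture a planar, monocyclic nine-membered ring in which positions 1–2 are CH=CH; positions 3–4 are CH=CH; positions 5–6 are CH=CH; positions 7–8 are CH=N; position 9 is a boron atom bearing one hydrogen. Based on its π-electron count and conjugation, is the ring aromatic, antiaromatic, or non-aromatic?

The p orbitals form a continuous loop: the double-bond atoms are sp², each contributing one p electron; each =N– nitrogen is pyridine-type (lone pair in the sp² plane, one electron in the p orbital); the boron has an empty p orbital. The ring is fully conjugated.
Counting π electrons: 4 × 2 = 8 from the double-bond units + 0 from the BH atom = 8.
With 8 = 4·2 π electrons, Hückel's rule classifies the planar ring as antiaromatic.

Antiaromatic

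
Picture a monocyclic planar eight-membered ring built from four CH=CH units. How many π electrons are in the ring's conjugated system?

The p orbitals form a continuous loop: the double-bond atoms are sp², each contributing one p electron. The ring is fully conjugated.
Tallying contributions gives 4 × 2 = 8 from the 4 double-bond units.

8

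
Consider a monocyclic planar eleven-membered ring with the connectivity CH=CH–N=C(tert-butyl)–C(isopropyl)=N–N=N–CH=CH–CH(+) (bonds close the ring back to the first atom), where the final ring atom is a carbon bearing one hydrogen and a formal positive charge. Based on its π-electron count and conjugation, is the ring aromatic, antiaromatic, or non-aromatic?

All ring atoms are sp² and supply a p orbital to the ring (the double-bond atoms are sp², each contributing one p electron; each sp² =N– keeps its lone pair in-plane and puts one electron into the π system; the carbocation has an empty p orbital); the conjugation is uninterrupted.
Tallying contributions gives 5 × 2 = 10 from the double-bond units + 0 from the CH(+) atom = 10.
Since 10 = 4·2 + 2, the ring meets the 4n+2 criterion.

Aromatic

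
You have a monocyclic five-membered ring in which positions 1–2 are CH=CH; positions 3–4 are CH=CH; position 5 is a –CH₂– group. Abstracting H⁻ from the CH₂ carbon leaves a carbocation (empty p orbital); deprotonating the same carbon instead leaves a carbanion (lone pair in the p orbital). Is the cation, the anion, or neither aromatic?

The anion

Once that carbon is sp², every ring atom has a p orbital and both ions are fully conjugated.
Cation: 2 × 2 + 0 = 4 π electrons → 4(1), antiaromatic.
Anion: 2 × 2 + 2 = 6 π electrons → 4(1)+2, aromatic.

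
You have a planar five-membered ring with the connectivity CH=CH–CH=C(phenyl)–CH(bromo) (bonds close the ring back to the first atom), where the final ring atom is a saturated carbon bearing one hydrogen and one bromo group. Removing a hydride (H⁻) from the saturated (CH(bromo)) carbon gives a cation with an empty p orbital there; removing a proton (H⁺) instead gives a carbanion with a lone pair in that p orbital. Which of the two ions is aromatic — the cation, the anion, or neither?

The anion

Once that carbon is sp², every ring atom has a p orbital and both ions are fully conjugated.
Cation: 2 × 2 + 0 = 4 π electrons → 4(1), antiaromatic.
Anion: 2 × 2 + 2 = 6 π electrons → 4(1)+2, aromatic.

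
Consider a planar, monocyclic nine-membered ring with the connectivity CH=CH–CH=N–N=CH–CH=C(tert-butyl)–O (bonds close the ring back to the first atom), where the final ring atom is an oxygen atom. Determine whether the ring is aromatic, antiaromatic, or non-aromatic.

Aromatic

All ring atoms are sp² and supply a p orbital to the ring (every atom in a ring double bond is sp² and brings one electron to the p orbital; each =N– nitrogen is pyridine-type (lone pair in the sp² plane, one electron in the p orbital); the oxygen donates one lone pair from its p orbital); the conjugation is uninterrupted.
Counting π electrons: 4 × 2 = 8 from the double-bond units + 2 from the O atom = 10.
10 = 4(2) + 2, which satisfies Hückel's 4n+2 rule.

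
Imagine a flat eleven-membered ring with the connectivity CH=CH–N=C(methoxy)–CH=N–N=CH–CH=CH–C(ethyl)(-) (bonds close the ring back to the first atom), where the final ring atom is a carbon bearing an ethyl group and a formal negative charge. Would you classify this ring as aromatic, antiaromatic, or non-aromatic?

Check conjugation: each doubly-bonded ring atom is sp² with one p-orbital electron; the doubly-bonded nitrogens are pyridine-type — their lone pairs lie in the ring plane, leaving one electron in the p orbital; the carbanion's lone pair occupies the p orbital — every position has a p orbital, so the cyclic π system is continuous.
Adding the contributions, 5 × 2 = 10 from the double-bond units + 2 from the C(ethyl)(-) atom = 12.
A 4n π count (12, n = 3) in a planar conjugated ring means antiaromatic.

Antiaromatic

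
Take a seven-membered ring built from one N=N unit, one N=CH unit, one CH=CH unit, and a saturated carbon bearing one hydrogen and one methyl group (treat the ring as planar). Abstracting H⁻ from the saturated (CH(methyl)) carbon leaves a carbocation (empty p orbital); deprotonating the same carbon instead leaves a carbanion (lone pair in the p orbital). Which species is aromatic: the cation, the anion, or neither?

In either ion the ring is fully conjugated: every atom, including the new sp² carbon, supplies a p orbital.
Cation: 3 × 2 + 0 = 6 π electrons → 4(1)+2, aromatic.
Anion: 3 × 2 + 2 = 8 π electrons → 4(2), antiaromatic.

The cation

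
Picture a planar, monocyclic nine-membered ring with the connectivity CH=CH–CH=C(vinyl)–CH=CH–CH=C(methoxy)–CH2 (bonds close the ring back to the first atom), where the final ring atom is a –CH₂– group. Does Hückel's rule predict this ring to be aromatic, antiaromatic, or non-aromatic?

Non-aromatic

The CH2 position has four σ bonds — the tetrahedral CH₂ carbon is sp³ and has no p orbital in the ring π system — so the cyclic conjugation is interrupted.
A ring that is not fully conjugated cannot be aromatic or antiaromatic regardless of its π-electron count.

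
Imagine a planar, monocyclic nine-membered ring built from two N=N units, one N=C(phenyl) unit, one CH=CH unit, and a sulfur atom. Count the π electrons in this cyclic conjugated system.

Check conjugation: the double-bond atoms are sp², each contributing one p electron; each sp² =N– keeps its lone pair in-plane and puts one electron into the π system; the sulfur donates one lone pair from its p orbital — every position has a p orbital, so the cyclic π system is continuous.
Adding the contributions, 4 × 2 = 8 from the double-bond units + 2 from the S atom = 10.

10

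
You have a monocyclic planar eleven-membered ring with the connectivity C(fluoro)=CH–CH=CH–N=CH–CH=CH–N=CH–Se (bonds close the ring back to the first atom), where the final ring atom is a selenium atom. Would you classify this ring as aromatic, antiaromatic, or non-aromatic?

Antiaromatic

Every ring atom contributes a p orbital perpendicular to the ring (every atom in a ring double bond is sp² and brings one electron to the p orbital; each =N– nitrogen is pyridine-type (lone pair in the sp² plane, one electron in the p orbital); the selenium donates one lone pair from its p orbital), so the π system is cyclic and fully conjugated.
Counting π electrons: 5 × 2 = 10 from the double-bond units + 2 from the Se atom = 12.
12 = 4(3); a planar, fully conjugated 4n system is antiaromatic.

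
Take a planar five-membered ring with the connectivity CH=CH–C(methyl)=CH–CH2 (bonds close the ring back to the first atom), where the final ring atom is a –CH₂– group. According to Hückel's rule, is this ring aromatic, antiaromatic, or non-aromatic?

The CH2 position has four σ bonds — the tetrahedral CH₂ carbon is sp³ and has no p orbital in the ring π system — so the cyclic conjugation is interrupted.
Without a continuous loop of overlapping p orbitals the Hückel electron count never comes into play.

Non-aromatic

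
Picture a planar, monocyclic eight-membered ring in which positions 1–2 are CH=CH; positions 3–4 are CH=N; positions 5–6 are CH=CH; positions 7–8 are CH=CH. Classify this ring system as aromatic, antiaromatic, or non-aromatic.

Antiaromatic

All ring atoms are sp² and supply a p orbital to the ring (the double-bond atoms are sp², each contributing one p electron; each sp² =N– keeps its lone pair in-plane and puts one electron into the π system); the conjugation is uninterrupted.
Counting π electrons: 4 × 2 = 8 from the 4 double-bond units.
A 4n π count (8, n = 2) in a planar conjugated ring means antiaromatic.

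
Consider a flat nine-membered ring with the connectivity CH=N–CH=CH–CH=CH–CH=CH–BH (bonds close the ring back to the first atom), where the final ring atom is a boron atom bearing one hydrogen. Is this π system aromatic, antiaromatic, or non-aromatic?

Every ring atom contributes a p orbital perpendicular to the ring (every atom in a ring double bond is sp² and brings one electron to the p orbital; each sp² =N– keeps its lone pair in-plane and puts one electron into the π system; the boron has an empty p orbital), so the π system is cyclic and fully conjugated.
Counting π electrons: 4 × 2 = 8 from the double-bond units + 0 from the BH atom = 8.
8 = 4(2); a planar, fully conjugated 4n system is antiaromatic.

Antiaromatic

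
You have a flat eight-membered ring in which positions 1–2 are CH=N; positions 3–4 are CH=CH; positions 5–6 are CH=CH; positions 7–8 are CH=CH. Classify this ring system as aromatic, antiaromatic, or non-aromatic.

Antiaromatic

The p orbitals form a continuous loop: each doubly-bonded ring atom is sp² with one p-orbital electron; the doubly-bonded nitrogens are pyridine-type — their lone pairs lie in the ring plane, leaving one electron in the p orbital. The ring is fully conjugated.
Tallying contributions gives 4 × 2 = 8 from the 4 double-bond units.
8 = 4(2); a planar, fully conjugated 4n system is antiaromatic.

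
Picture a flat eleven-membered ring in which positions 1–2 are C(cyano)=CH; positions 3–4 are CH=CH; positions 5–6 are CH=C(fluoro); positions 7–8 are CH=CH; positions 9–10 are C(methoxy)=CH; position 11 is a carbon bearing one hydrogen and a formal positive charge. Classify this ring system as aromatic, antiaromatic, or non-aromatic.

Aromatic

The p orbitals form a continuous loop: the double-bond atoms are sp², each contributing one p electron; the carbocation has an empty p orbital. The ring is fully conjugated.
Tallying contributions gives 5 × 2 = 10 from the double-bond units + 0 from the CH(+) atom = 10.
Since 10 = 4·2 + 2, the ring meets the 4n+2 criterion.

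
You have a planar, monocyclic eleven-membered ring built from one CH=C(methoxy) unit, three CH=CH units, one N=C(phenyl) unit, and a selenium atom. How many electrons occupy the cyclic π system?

12

Check conjugation: every atom in a ring double bond is sp² and brings one electron to the p orbital; each =N– nitrogen is pyridine-type (lone pair in the sp² plane, one electron in the p orbital); the selenium donates one lone pair from its p orbital — every position has a p orbital, so the cyclic π system is continuous.
Tallying contributions gives 5 × 2 = 10 from the double-bond units + 2 from the Se atom = 12.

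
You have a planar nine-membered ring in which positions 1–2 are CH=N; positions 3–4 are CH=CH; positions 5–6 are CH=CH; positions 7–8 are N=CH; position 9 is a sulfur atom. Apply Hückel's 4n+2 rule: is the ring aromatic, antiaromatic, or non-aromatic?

Aromatic

Check conjugation: each doubly-bonded ring atom is sp² with one p-orbital electron; the doubly-bonded nitrogens are pyridine-type — their lone pairs lie in the ring plane, leaving one electron in the p orbital; the sulfur donates one lone pair from its p orbital — every position has a p orbital, so the cyclic π system is continuous.
Counting π electrons: 4 × 2 = 8 from the double-bond units + 2 from the S atom = 10.
With 10 π electrons (n = 2), the Hückel 4n+2 condition holds.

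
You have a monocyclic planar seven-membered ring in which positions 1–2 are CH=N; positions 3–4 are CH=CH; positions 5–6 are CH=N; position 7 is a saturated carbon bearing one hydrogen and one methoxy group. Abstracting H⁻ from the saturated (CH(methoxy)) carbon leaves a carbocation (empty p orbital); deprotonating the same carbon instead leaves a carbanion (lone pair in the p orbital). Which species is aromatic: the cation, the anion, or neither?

The cation

Once that carbon is sp², every ring atom has a p orbital and both ions are fully conjugated.
Cation: 3 × 2 + 0 = 6 π electrons → 4(1)+2, aromatic.
Anion: 3 × 2 + 2 = 8 π electrons → 4(2), antiaromatic.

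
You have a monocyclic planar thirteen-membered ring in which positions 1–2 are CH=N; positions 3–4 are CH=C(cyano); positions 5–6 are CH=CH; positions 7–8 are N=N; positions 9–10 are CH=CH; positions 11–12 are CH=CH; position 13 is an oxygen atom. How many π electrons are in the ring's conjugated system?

The p orbitals form a continuous loop: the double-bond atoms are sp², each contributing one p electron; each =N– nitrogen is pyridine-type (lone pair in the sp² plane, one electron in the p orbital); the oxygen donates one lone pair from its p orbital. The ring is fully conjugated.
π-electron count: 6 × 2 = 12 from the double-bond units + 2 from the O atom = 14.

14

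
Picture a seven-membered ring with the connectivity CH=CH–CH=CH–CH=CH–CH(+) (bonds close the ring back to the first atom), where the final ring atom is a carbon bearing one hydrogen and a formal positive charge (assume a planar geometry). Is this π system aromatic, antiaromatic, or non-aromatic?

Check conjugation: every atom in a ring double bond is sp² and brings one electron to the p orbital; the carbocation has an empty p orbital — every position has a p orbital, so the cyclic π system is continuous.
Adding the contributions, 3 × 2 = 6 from the double-bond units + 0 from the CH(+) atom = 6.
With 6 π electrons (n = 1), the Hückel 4n+2 condition holds.

Aromatic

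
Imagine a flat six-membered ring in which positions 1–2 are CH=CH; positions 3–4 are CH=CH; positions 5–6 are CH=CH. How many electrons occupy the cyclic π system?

All ring atoms are sp² and supply a p orbital to the ring (the double-bond atoms are sp², each contributing one p electron); the conjugation is uninterrupted.
Counting π electrons: 3 × 2 = 6 from the 3 double-bond units.
(The species described is benzene.)

6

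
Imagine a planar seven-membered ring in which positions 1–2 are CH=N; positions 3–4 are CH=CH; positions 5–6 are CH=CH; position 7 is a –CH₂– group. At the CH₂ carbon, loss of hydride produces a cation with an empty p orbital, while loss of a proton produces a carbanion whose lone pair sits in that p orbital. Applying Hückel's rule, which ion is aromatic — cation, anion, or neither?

The cation

In either ion the ring is fully conjugated: every atom, including the new sp² carbon, supplies a p orbital.
Cation: 3 × 2 + 0 = 6 π electrons → 4(1)+2, aromatic.
Anion: 3 × 2 + 2 = 8 π electrons → 4(2), antiaromatic.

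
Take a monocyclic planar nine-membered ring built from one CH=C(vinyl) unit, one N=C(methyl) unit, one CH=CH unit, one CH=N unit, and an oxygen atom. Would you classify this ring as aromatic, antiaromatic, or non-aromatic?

The p orbitals form a continuous loop: each doubly-bonded ring atom is sp² with one p-orbital electron; each sp² =N– keeps its lone pair in-plane and puts one electron into the π system; the oxygen donates one lone pair from its p orbital. The ring is fully conjugated.
Tallying contributions gives 4 × 2 = 8 from the double-bond units + 2 from the O atom = 10.
10 = 4(2) + 2, which satisfies Hückel's 4n+2 rule.

Aromatic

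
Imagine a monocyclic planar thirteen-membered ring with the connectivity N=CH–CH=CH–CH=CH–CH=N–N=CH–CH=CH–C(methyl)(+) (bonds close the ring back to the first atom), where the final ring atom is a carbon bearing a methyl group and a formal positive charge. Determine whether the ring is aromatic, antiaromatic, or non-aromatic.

The p orbitals form a continuous loop: the double-bond atoms are sp², each contributing one p electron; the doubly-bonded nitrogens are pyridine-type — their lone pairs lie in the ring plane, leaving one electron in the p orbital; the carbocation has an empty p orbital. The ring is fully conjugated.
Adding the contributions, 6 × 2 = 12 from the double-bond units + 0 from the C(methyl)(+) atom = 12.
A 4n π count (12, n = 3) in a planar conjugated ring means antiaromatic.

Antiaromatic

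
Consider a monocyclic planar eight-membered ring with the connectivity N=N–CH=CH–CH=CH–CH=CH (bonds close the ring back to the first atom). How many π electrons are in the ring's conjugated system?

8

All ring atoms are sp² and supply a p orbital to the ring (each doubly-bonded ring atom is sp² with one p-orbital electron; each sp² =N– keeps its lone pair in-plane and puts one electron into the π system); the conjugation is uninterrupted.
Tallying contributions gives 4 × 2 = 8 from the 4 double-bond units.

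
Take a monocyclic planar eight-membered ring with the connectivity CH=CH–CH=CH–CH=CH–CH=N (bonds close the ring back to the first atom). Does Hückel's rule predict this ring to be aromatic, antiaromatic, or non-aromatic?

Every ring atom contributes a p orbital perpendicular to the ring (each doubly-bonded ring atom is sp² with one p-orbital electron; each =N– nitrogen is pyridine-type (lone pair in the sp² plane, one electron in the p orbital)), so the π system is cyclic and fully conjugated.
π-electron count: 4 × 2 = 8 from the 4 double-bond units.
8 is a 4n count (n = 2), so the planar conjugated ring is antiaromatic.

Antiaromatic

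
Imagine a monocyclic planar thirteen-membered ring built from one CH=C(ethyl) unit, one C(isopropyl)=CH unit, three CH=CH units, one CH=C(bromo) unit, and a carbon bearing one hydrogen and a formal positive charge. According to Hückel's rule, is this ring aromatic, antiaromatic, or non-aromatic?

Antiaromatic

Check conjugation: every atom in a ring double bond is sp² and brings one electron to the p orbital; the carbocation has an empty p orbital — every position has a p orbital, so the cyclic π system is continuous.
Counting π electrons: 6 × 2 = 12 from the double-bond units + 0 from the CH(+) atom = 12.
12 is a 4n count (n = 3), so the planar conjugated ring is antiaromatic.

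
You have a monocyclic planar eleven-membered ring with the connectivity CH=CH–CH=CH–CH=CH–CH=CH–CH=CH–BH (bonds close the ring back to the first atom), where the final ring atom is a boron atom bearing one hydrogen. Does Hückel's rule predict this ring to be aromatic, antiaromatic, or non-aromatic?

Aromatic

The p orbitals form a continuous loop: every atom in a ring double bond is sp² and brings one electron to the p orbital; the boron has an empty p orbital. The ring is fully conjugated.
Adding the contributions, 5 × 2 = 10 from the double-bond units + 0 from the BH atom = 10.
With 10 π electrons (n = 2), the Hückel 4n+2 condition holds.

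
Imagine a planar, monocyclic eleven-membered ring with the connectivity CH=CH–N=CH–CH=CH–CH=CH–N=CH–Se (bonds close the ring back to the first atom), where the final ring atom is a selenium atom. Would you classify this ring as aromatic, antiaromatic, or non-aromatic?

Antiaromatic

Check conjugation: every atom in a ring double bond is sp² and brings one electron to the p orbital; each =N– nitrogen is pyridine-type (lone pair in the sp² plane, one electron in the p orbital); the selenium donates one lone pair from its p orbital — every position has a p orbital, so the cyclic π system is continuous.
Tallying contributions gives 5 × 2 = 10 from the double-bond units + 2 from the Se atom = 12.
With 12 = 4·3 π electrons, Hückel's rule classifies the planar ring as antiaromatic.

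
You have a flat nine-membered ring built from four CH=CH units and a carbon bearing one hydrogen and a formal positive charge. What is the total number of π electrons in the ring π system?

All ring atoms are sp² and supply a p orbital to the ring (the double-bond atoms are sp², each contributing one p electron; the carbocation has an empty p orbital); the conjugation is uninterrupted.
Adding the contributions, 4 × 2 = 8 from the double-bond units + 0 from the CH(+) atom = 8.

8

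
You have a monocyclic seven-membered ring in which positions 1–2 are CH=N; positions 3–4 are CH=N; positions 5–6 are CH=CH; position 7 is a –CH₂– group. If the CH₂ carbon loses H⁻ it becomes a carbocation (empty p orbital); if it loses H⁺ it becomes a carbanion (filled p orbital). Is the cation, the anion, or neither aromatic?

Both ions have a continuous loop of p orbitals — each ring atom is sp².
Cation: 3 × 2 + 0 = 6 π electrons → 4(1)+2, aromatic.
Anion: 3 × 2 + 2 = 8 π electrons → 4(2), antiaromatic.

The cation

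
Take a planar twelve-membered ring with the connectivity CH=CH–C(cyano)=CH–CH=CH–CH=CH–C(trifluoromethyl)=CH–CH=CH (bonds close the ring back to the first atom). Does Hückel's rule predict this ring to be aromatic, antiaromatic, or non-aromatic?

Antiaromatic

Every ring atom contributes a p orbital perpendicular to the ring (every atom in a ring double bond is sp² and brings one electron to the p orbital), so the π system is cyclic and fully conjugated.
Adding the contributions, 6 × 2 = 12 from the 6 double-bond units.
12 is a 4n count (n = 3), so the planar conjugated ring is antiaromatic.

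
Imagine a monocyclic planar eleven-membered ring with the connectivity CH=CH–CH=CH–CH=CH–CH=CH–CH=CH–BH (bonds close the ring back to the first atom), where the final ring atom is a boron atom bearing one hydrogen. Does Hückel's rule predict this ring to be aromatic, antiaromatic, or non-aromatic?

All ring atoms are sp² and supply a p orbital to the ring (every atom in a ring double bond is sp² and brings one electron to the p orbital; the boron has an empty p orbital); the conjugation is uninterrupted.
π-electron count: 5 × 2 = 10 from the double-bond units + 0 from the BH atom = 10.
Since 10 = 4·2 + 2, the ring meets the 4n+2 criterion.

Aromatic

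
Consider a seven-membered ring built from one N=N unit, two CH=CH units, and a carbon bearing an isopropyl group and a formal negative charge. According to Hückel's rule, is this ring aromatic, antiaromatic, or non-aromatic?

Antiaromatic

Every ring atom contributes a p orbital perpendicular to the ring (every atom in a ring double bond is sp² and brings one electron to the p orbital; the doubly-bonded nitrogens are pyridine-type — their lone pairs lie in the ring plane, leaving one electron in the p orbital; the carbanion's lone pair occupies the p orbital), so the π system is cyclic and fully conjugated.
Tallying contributions gives 3 × 2 = 6 from the double-bond units + 2 from the C(isopropyl)(-) atom = 8.
8 = 4(2); a planar, fully conjugated 4n system is antiaromatic.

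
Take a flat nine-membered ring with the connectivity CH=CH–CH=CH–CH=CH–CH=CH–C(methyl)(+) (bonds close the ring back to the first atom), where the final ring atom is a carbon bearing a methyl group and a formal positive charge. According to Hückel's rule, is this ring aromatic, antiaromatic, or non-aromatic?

Antiaromatic

Check conjugation: the double-bond atoms are sp², each contributing one p electron; the carbocation has an empty p orbital — every position has a p orbital, so the cyclic π system is continuous.
π-electron count: 4 × 2 = 8 from the double-bond units + 0 from the C(methyl)(+) atom = 8.
With 8 = 4·2 π electrons, Hückel's rule classifies the planar ring as antiaromatic.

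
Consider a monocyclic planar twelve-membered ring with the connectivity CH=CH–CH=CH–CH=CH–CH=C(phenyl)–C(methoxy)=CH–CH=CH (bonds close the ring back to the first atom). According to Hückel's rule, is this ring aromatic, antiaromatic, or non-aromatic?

Antiaromatic

The p orbitals form a continuous loop: every atom in a ring double bond is sp² and brings one electron to the p orbital. The ring is fully conjugated.
Counting π electrons: 6 × 2 = 12 from the 6 double-bond units.
12 is a 4n count (n = 3), so the planar conjugated ring is antiaromatic.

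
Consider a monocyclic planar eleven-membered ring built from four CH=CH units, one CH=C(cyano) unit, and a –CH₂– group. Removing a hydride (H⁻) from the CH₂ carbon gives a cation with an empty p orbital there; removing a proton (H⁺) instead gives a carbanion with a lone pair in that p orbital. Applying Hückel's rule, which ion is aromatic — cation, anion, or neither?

In both ions every ring atom is sp² and contributes a p orbital, so both rings are fully conjugated.
Cation: 5 × 2 + 0 = 10 π electrons → 4(2)+2, aromatic.
Anion: 5 × 2 + 2 = 12 π electrons → 4(3), antiaromatic.

The cation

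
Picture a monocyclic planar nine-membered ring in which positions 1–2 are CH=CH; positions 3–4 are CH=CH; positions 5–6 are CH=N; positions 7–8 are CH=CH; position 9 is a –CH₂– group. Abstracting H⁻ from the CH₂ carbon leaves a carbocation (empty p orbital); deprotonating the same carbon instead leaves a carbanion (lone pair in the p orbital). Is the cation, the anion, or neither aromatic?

In both ions every ring atom is sp² and contributes a p orbital, so both rings are fully conjugated.
Cation: 4 × 2 + 0 = 8 π electrons → 4(2), antiaromatic.
Anion: 4 × 2 + 2 = 10 π electrons → 4(2)+2, aromatic.

The anion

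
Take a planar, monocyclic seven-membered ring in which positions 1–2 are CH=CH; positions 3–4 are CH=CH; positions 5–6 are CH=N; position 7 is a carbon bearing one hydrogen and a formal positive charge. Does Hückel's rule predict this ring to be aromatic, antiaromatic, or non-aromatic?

All ring atoms are sp² and supply a p orbital to the ring (each doubly-bonded ring atom is sp² with one p-orbital electron; the doubly-bonded nitrogens are pyridine-type — their lone pairs lie in the ring plane, leaving one electron in the p orbital; the carbocation has an empty p orbital); the conjugation is uninterrupted.
Tallying contributions gives 3 × 2 = 6 from the double-bond units + 0 from the CH(+) atom = 6.
Since 6 = 4·1 + 2, the ring meets the 4n+2 criterion.

Aromatic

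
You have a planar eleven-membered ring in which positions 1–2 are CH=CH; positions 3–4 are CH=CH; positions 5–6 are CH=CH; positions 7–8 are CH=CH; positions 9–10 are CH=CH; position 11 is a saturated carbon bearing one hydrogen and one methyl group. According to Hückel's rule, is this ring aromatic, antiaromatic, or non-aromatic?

The CH(methyl) carbon is saturated: that saturated carbon is sp³ and has no p orbital in the ring π system. Conjugation is not continuous around the ring.
A ring that is not fully conjugated cannot be aromatic or antiaromatic regardless of its π-electron count.

Non-aromatic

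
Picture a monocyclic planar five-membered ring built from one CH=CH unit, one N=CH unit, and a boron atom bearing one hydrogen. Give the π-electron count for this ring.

4

Every ring atom contributes a p orbital perpendicular to the ring (each doubly-bonded ring atom is sp² with one p-orbital electron; the doubly-bonded nitrogens are pyridine-type — their lone pairs lie in the ring plane, leaving one electron in the p orbital; the boron has an empty p orbital), so the π system is cyclic and fully conjugated.
Counting π electrons: 2 × 2 = 4 from the double-bond units + 0 from the BH atom = 4.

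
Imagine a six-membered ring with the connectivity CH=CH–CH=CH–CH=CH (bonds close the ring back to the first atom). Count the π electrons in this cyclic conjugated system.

Check conjugation: every atom in a ring double bond is sp² and brings one electron to the p orbital — every position has a p orbital, so the cyclic π system is continuous.
Adding the contributions, 3 × 2 = 6 from the 3 double-bond units.
(This ring is benzene.)

6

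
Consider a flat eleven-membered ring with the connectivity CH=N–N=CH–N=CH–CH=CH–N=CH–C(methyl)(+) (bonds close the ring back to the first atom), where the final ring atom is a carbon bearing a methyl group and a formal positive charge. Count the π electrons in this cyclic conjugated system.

The p orbitals form a continuous loop: each doubly-bonded ring atom is sp² with one p-orbital electron; the doubly-bonded nitrogens are pyridine-type — their lone pairs lie in the ring plane, leaving one electron in the p orbital; the carbocation has an empty p orbital. The ring is fully conjugated.
Counting π electrons: 5 × 2 = 10 from the double-bond units + 0 from the C(methyl)(+) atom = 10.

10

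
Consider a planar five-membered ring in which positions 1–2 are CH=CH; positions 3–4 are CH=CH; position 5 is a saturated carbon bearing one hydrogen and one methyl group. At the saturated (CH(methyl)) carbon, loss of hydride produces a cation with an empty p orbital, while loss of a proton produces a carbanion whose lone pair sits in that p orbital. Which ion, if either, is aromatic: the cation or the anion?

The anion

Both ions have a continuous loop of p orbitals — each ring atom is sp².
Cation: 2 × 2 + 0 = 4 π electrons → 4(1), antiaromatic.
Anion: 2 × 2 + 2 = 6 π electrons → 4(1)+2, aromatic.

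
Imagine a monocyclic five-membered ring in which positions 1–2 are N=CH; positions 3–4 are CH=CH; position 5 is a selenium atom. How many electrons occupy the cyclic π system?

The p orbitals form a continuous loop: each doubly-bonded ring atom is sp² with one p-orbital electron; the doubly-bonded nitrogens are pyridine-type — their lone pairs lie in the ring plane, leaving one electron in the p orbital; the selenium donates one lone pair from its p orbital. The ring is fully conjugated.
Tallying contributions gives 2 × 2 = 4 from the double-bond units + 2 from the Se atom = 6.

6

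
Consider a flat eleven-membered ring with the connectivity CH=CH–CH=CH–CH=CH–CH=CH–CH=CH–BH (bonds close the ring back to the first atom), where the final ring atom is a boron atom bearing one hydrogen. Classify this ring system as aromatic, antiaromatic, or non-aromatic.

Check conjugation: the double-bond atoms are sp², each contributing one p electron; the boron has an empty p orbital — every position has a p orbital, so the cyclic π system is continuous.
Tallying contributions gives 5 × 2 = 10 from the double-bond units + 0 from the BH atom = 10.
That gives a 4n+2 count (10, n = 2).

Aromatic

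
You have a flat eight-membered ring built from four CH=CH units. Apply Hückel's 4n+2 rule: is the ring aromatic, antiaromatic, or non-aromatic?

Antiaromatic

Check conjugation: every atom in a ring double bond is sp² and brings one electron to the p orbital — every position has a p orbital, so the cyclic π system is continuous.
π-electron count: 4 × 2 = 8 from the 4 double-bond units.
8 is a 4n count (n = 2), so the planar conjugated ring is antiaromatic.
(The species described is cyclooctatetraene.)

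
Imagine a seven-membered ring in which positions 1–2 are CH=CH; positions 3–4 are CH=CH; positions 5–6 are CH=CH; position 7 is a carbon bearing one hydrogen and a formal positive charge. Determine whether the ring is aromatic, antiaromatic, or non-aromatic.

Aromatic

All ring atoms are sp² and supply a p orbital to the ring (the double-bond atoms are sp², each contributing one p electron; the carbocation has an empty p orbital); the conjugation is uninterrupted.
Counting π electrons: 3 × 2 = 6 from the double-bond units + 0 from the CH(+) atom = 6.
Since 6 = 4·1 + 2, the ring meets the 4n+2 criterion.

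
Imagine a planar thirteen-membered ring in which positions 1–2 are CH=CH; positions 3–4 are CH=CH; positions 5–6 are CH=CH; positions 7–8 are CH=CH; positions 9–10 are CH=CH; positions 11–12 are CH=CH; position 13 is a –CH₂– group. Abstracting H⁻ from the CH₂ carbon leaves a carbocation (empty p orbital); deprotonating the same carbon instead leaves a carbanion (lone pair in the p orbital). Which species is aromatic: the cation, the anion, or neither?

Both ions have a continuous loop of p orbitals — each ring atom is sp².
Cation: 6 × 2 + 0 = 12 π electrons → 4(3), antiaromatic.
Anion: 6 × 2 + 2 = 14 π electrons → 4(3)+2, aromatic.

The anion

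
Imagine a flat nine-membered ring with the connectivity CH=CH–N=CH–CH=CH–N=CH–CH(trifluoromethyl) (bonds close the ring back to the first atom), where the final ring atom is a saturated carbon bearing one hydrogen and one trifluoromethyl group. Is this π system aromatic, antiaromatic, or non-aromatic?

Because that saturated carbon is sp³ and has no p orbital in the ring π system at the CH(trifluoromethyl) position, the π system cannot extend all the way around the ring.
Without a continuous loop of overlapping p orbitals the Hückel electron count never comes into play.

Non-aromatic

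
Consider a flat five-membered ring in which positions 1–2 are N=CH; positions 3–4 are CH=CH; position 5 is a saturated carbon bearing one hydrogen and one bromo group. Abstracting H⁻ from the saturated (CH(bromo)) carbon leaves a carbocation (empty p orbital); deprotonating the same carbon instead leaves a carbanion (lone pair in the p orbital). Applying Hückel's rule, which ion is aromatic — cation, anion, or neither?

Once that carbon is sp², every ring atom has a p orbital and both ions are fully conjugated.
Cation: 2 × 2 + 0 = 4 π electrons → 4(1), antiaromatic.
Anion: 2 × 2 + 2 = 6 π electrons → 4(1)+2, aromatic.

The anion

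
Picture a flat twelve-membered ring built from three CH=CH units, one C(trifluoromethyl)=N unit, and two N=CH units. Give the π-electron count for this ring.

12

Check conjugation: the double-bond atoms are sp², each contributing one p electron; the doubly-bonded nitrogens are pyridine-type — their lone pairs lie in the ring plane, leaving one electron in the p orbital — every position has a p orbital, so the cyclic π system is continuous.
Tallying contributions gives 6 × 2 = 12 from the 6 double-bond units.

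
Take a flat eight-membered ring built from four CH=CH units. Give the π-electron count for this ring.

The p orbitals form a continuous loop: the double-bond atoms are sp², each contributing one p electron. The ring is fully conjugated.
π-electron count: 4 × 2 = 8 from the 4 double-bond units.
(This ring is cyclooctatetraene.)

8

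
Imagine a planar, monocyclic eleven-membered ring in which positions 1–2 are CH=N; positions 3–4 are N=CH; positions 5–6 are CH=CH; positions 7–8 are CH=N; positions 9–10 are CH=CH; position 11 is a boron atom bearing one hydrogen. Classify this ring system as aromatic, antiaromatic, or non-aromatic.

Aromatic

Every ring atom contributes a p orbital perpendicular to the ring (every atom in a ring double bond is sp² and brings one electron to the p orbital; each sp² =N– keeps its lone pair in-plane and puts one electron into the π system; the boron has an empty p orbital), so the π system is cyclic and fully conjugated.
Tallying contributions gives 5 × 2 = 10 from the double-bond units + 0 from the BH atom = 10.
That gives a 4n+2 count (10, n = 2).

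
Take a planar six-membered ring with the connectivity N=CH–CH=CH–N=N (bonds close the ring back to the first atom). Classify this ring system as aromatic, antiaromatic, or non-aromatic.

Aromatic

Every ring atom contributes a p orbital perpendicular to the ring (every atom in a ring double bond is sp² and brings one electron to the p orbital; the doubly-bonded nitrogens are pyridine-type — their lone pairs lie in the ring plane, leaving one electron in the p orbital), so the π system is cyclic and fully conjugated.
π-electron count: 3 × 2 = 6 from the 3 double-bond units.
With 6 π electrons (n = 1), the Hückel 4n+2 condition holds.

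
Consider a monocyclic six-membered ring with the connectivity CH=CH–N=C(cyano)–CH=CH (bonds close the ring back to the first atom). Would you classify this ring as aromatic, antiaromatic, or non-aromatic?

All ring atoms are sp² and supply a p orbital to the ring (every atom in a ring double bond is sp² and brings one electron to the p orbital; each sp² =N– keeps its lone pair in-plane and puts one electron into the π system); the conjugation is uninterrupted.
Adding the contributions, 3 × 2 = 6 from the 3 double-bond units.
Since 6 = 4·1 + 2, the ring meets the 4n+2 criterion.

Aromatic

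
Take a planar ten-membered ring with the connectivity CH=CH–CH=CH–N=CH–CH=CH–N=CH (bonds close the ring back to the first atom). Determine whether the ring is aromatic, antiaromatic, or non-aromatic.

Aromatic

The p orbitals form a continuous loop: each doubly-bonded ring atom is sp² with one p-orbital electron; each =N– nitrogen is pyridine-type (lone pair in the sp² plane, one electron in the p orbital). The ring is fully conjugated.
Tallying contributions gives 5 × 2 = 10 from the 5 double-bond units.
With 10 π electrons (n = 2), the Hückel 4n+2 condition holds.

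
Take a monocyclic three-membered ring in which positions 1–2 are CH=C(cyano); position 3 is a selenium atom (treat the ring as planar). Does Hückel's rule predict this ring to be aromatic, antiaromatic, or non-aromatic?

Antiaromatic

All ring atoms are sp² and supply a p orbital to the ring (each doubly-bonded ring atom is sp² with one p-orbital electron; the selenium donates one lone pair from its p orbital); the conjugation is uninterrupted.
Tallying contributions gives 1 × 2 = 2 from the double-bond unit + 2 from the Se atom = 4.
A 4n π count (4, n = 1) in a planar conjugated ring means antiaromatic.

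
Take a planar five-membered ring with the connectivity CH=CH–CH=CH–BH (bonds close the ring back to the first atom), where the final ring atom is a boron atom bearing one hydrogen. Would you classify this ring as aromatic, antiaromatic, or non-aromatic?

Antiaromatic

Every ring atom contributes a p orbital perpendicular to the ring (every atom in a ring double bond is sp² and brings one electron to the p orbital; the boron has an empty p orbital), so the π system is cyclic and fully conjugated.
π-electron count: 2 × 2 = 4 from the double-bond units + 0 from the BH atom = 4.
4 is a 4n count (n = 1), so the planar conjugated ring is antiaromatic.
(This ring is borole.)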